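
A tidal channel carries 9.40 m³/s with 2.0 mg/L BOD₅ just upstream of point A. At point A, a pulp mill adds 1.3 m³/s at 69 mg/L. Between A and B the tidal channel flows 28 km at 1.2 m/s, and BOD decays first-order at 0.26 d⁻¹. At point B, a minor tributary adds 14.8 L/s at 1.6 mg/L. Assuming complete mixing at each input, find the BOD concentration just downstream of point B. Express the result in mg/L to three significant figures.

9.44 mg/L

After input A: C = (9.4·2 + 1.3·69) / 10.7 = 10.14 mg/L.
Over the 28 km reach to input B (t = 2.333e+04 s = 0.2701 d), decay gives C = 10.14·exp(−0.26·0.2701) = 9.453 mg/L.
14.8 L/s = 0.0148 m³/s.
After input B: C = (10.7·9.453 + 0.0148·1.6) / 10.71 = 9.442 mg/L.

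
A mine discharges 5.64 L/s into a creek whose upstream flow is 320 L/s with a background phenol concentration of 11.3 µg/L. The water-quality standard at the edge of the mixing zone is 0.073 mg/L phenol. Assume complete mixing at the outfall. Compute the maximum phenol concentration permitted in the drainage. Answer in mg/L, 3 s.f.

5.64 L/s = 0.00564 m³/s.
320 L/s = 0.32 m³/s.
11.3 µg/L = 0.0113 mg/L.
Mass balance: 0.073·0.3256 = 0.00564·Cₑ + 0.32·0.0113.
Cₑ = (0.02377 − 0.003616) / 0.00564 = 3.574 mg/L.

3.57 mg/L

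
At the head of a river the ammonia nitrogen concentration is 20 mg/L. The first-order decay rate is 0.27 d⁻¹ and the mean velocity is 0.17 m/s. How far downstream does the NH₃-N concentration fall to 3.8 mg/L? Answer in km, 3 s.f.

From C = C₀·e^(−kt), t = ln(C₀/C)/k = ln(20/3.8)/0.27 = 1.661/0.27 = 6.151 d.
Distance = v·t = 0.17 m/s × 5.314e+05 s = 9.034e+04 m = 90.34 km.

90.3 km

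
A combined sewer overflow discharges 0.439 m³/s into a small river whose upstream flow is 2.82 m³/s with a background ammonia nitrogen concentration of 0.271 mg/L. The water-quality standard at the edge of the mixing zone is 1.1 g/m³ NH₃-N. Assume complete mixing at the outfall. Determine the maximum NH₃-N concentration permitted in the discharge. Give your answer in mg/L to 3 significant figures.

Mass balance: 1.1·3.259 = 0.439·Cₑ + 2.82·0.271.
Cₑ = (3.585 − 0.7642) / 0.439 = 6.425 mg/L.

6.43 mg/L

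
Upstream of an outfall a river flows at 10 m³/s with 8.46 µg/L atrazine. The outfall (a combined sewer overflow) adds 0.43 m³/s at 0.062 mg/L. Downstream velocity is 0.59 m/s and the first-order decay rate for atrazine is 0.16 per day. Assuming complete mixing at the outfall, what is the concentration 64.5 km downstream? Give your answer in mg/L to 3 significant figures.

8.46 µg/L = 0.00846 mg/L.
After complete mixing, C₀ = (0.43·0.062 + 10·0.00846) / 10.43 = 0.01067 mg/L.
Travel time t = 6.45e+04 m / 0.59 m/s = 1.093e+05 s = 1.265 d.
C = 0.01067·exp(−0.16·1.265) = 0.01067·0.8167 = 0.008712 mg/L.

0.00871 mg/L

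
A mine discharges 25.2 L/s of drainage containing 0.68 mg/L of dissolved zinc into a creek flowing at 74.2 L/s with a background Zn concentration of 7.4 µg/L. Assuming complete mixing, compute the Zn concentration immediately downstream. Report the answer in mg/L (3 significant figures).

0.178 mg/L

25.2 L/s = 0.0252 m³/s.
74.2 L/s = 0.0742 m³/s.
7.4 µg/L = 0.0074 mg/L.
Flow-weighted mixing gives C = (0.0252·0.68 + 0.0742·0.0074) / (0.0252 + 0.0742) = 0.01769/0.0994 = 0.1779 mg/L.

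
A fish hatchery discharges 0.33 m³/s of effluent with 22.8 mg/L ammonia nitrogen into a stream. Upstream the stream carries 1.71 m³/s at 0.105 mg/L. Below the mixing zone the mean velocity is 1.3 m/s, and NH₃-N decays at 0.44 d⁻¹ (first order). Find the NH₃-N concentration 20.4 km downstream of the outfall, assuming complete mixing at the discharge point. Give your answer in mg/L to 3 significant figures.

After complete mixing, C₀ = (0.33·22.8 + 1.71·0.105) / 2.04 = 3.776 mg/L.
Travel time t = 2.04e+04 m / 1.3 m/s = 1.569e+04 s = 0.1816 d.
C = 3.776·exp(−0.44·0.1816) = 3.776·0.9232 = 3.486 mg/L.

3.49 mg/L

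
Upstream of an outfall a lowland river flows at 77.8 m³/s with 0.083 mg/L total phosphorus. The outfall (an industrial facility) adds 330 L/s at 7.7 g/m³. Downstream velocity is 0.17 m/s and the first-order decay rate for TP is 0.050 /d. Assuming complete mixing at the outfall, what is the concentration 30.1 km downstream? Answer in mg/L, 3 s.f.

0.104 mg/L

330 L/s = 0.33 m³/s.
After complete mixing, C₀ = (0.33·7.7 + 77.8·0.083) / 78.13 = 0.1152 mg/L.
Travel time t = 3.01e+04 m / 0.17 m/s = 1.771e+05 s = 2.049 d.
C = 0.1152·exp(−0.050·2.049) = 0.1152·0.9026 = 0.104 mg/L.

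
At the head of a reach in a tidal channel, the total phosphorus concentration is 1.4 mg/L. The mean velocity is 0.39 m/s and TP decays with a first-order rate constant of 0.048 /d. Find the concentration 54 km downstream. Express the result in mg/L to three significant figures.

Travel time t = 54 km / 0.39 m/s = 5.4e+04/0.39 = 1.385e+05 s = 1.603 d.
First-order decay: C = 1.4·exp(−0.048·1.603) = 1.4·0.926 = 1.296 mg/L.

1.30 mg/L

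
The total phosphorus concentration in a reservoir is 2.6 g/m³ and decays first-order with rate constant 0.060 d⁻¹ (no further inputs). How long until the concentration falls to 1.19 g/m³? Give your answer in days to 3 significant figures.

13.0 d

t = ln(C₀/C)/k = ln(2.6/1.19)/0.060 = 0.7816/0.060 = 13.03 d.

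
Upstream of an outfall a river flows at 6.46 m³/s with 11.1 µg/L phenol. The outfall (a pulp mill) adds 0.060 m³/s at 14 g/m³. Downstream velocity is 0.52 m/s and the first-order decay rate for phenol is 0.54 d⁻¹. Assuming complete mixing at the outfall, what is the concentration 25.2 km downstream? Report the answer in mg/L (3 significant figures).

0.103 mg/L

11.1 µg/L = 0.0111 mg/L.
After complete mixing, C₀ = (0.06·14 + 6.46·0.0111) / 6.52 = 0.1398 mg/L.
Travel time t = 2.52e+04 m / 0.52 m/s = 4.846e+04 s = 0.5609 d.
C = 0.1398·exp(−0.54·0.5609) = 0.1398·0.7387 = 0.1033 mg/L.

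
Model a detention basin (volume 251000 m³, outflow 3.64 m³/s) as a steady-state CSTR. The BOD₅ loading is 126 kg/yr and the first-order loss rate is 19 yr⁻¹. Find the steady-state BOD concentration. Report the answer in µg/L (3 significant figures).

Outflow Q = 3.64 m³/s × 3.156e+07 s/yr = 1.149e+08 m³/yr.
Steady-state CSTR mass balance: W = Q·C + k·V·C, so C = W/(Q + kV).
Q + kV = 1.149e+08 + 19·251000 = 1.196e+08 m³/yr.
C = 126/1.196e+08 = 1.053e-06 kg/m³ = 0.001053 mg/L = 1.053 µg/L.

1.05 µg/L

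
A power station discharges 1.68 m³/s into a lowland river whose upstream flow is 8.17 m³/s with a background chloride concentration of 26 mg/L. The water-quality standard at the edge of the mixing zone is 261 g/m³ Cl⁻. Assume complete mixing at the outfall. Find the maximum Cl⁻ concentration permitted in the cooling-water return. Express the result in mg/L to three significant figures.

Mass balance: 261·9.85 = 1.68·Cₑ + 8.17·26.
Cₑ = (2571 − 212.4) / 1.68 = 1404 mg/L.

1400 mg/L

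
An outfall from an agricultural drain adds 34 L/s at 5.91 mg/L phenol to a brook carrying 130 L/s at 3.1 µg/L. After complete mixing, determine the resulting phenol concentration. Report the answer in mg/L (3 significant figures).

34 L/s = 0.034 m³/s.
130 L/s = 0.13 m³/s.
3.1 µg/L = 0.0031 mg/L.
Flow-weighted mixing gives C = (0.034·5.91 + 0.13·0.0031) / (0.034 + 0.13) = 0.2013/0.164 = 1.228 mg/L.

1.23 mg/L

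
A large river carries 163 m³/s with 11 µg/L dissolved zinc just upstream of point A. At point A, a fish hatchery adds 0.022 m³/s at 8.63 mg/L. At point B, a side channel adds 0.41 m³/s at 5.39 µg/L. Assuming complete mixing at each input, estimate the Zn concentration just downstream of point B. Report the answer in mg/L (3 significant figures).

11 µg/L = 0.011 mg/L.
After input A: C = (163·0.011 + 0.022·8.63) / 163 = 0.01216 mg/L.
5.39 µg/L = 0.00539 mg/L.
After input B: C = (163·0.01216 + 0.41·0.00539) / 163.4 = 0.01215 mg/L.

0.0121 mg/L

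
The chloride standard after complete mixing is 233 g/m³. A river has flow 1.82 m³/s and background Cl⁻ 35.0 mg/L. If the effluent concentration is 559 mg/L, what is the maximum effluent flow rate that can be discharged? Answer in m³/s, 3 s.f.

Mass balance at complete mixing: C_std·(Q_w + Q_r) = Q_w·C_e + Q_r·C_b.
Rearranging, Q_w = Q_r·(C_std − C_b)/(C_e − C_std) = 1.82·(233 − 35) / (559 − 233) = 1.105 m³/s.

1.11 m³/s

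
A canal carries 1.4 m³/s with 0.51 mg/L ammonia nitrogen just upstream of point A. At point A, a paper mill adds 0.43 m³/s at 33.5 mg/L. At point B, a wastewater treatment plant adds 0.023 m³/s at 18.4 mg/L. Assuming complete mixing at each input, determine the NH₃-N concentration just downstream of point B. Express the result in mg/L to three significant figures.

8.39 mg/L

After input A: C = (1.4·0.51 + 0.43·33.5) / 1.83 = 8.262 mg/L.
After input B: C = (1.83·8.262 + 0.023·18.4) / 1.853 = 8.388 mg/L.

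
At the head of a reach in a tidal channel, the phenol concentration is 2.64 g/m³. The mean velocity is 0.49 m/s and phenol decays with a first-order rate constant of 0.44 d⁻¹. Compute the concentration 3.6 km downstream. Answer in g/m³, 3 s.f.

Travel time t = 3.6 km / 0.49 m/s = 3600/0.49 = 7347 s = 0.08503 d.
First-order decay: C = 2.64·exp(−0.44·0.08503) = 2.64·0.9633 = 2.543 g/m³.

2.54 g/m³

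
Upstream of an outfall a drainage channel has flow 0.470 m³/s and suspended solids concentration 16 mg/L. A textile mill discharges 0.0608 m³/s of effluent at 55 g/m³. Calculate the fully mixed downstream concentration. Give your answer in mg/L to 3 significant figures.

By mass balance at complete mixing, C = (0.0608·55 + 0.47·16) / (0.0608 + 0.47) = 10.86/0.5308 = 20.47 mg/L.

20.5 mg/L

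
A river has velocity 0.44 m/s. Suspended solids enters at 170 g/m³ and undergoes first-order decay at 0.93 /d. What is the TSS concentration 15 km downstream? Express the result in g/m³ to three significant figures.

Travel time t = 15 km / 0.44 m/s = 1.5e+04/0.44 = 3.409e+04 s = 0.3946 d.
First-order decay: C = 170·exp(−0.93·0.3946) = 170·0.6928 = 117.8 g/m³.

118 g/m³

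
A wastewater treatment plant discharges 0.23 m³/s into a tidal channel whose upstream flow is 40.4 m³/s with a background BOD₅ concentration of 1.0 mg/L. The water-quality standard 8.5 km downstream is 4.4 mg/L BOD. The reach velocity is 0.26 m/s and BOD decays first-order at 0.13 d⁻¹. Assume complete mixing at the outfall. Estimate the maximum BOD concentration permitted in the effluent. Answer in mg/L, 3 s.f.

Travel time to the compliance point: t = 8500/0.26 = 3.269e+04 s = 0.3784 d; decay factor exp(−0.13·0.3784) = 0.952.
So the concentration just after mixing may be at most 4.4/0.952 = 4.622 mg/L.
Mass balance: 4.622·40.63 = 0.23·Cₑ + 40.4·1.
Cₑ = (187.8 − 40.4) / 0.23 = 640.8 mg/L.

641 mg/L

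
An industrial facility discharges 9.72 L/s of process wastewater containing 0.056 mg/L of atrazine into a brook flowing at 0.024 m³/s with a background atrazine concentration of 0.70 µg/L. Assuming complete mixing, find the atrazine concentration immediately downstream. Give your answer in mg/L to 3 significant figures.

9.72 L/s = 0.00972 m³/s.
0.70 µg/L = 0.0007 mg/L.
Flow-weighted mixing gives C = (0.00972·0.056 + 0.024·0.0007) / (0.00972 + 0.024) = 0.0005611/0.03372 = 0.01664 mg/L.

0.0166 mg/L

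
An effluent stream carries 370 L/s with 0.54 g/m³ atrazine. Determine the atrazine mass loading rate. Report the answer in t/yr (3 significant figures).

370 L/s = 0.37 m³/s.
Mass flux = Q·C = 0.37 m³/s × 0.54 g/m³ = 0.1998 g/s.
= 0.1998 g/s × 31.56 = 6.305 t/yr.

6.31 t/yr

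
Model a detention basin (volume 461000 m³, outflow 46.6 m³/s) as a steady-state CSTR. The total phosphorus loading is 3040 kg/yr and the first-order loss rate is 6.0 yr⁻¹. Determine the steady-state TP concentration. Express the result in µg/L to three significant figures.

2.06 µg/L

Outflow Q = 46.6 m³/s × 3.156e+07 s/yr = 1.471e+09 m³/yr.
Steady-state CSTR mass balance: W = Q·C + k·V·C, so C = W/(Q + kV).
Q + kV = 1.471e+09 + 6.0·461000 = 1.473e+09 m³/yr.
C = 3040/1.473e+09 = 2.063e-06 kg/m³ = 0.002063 mg/L = 2.063 µg/L.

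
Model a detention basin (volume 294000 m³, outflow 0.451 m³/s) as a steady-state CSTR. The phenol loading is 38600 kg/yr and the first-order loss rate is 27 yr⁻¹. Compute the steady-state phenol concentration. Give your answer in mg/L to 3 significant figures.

Outflow Q = 0.451 m³/s × 3.156e+07 s/yr = 1.423e+07 m³/yr.
Steady-state CSTR mass balance: W = Q·C + k·V·C, so C = W/(Q + kV).
Q + kV = 1.423e+07 + 27·294000 = 2.217e+07 m³/yr.
C = 38600/2.217e+07 = 0.001741 kg/m³ = 1.741 mg/L.

1.74 mg/L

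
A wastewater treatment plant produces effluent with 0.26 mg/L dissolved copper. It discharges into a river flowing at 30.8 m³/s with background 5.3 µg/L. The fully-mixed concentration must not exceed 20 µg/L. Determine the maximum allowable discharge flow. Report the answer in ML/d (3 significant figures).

5.3 µg/L = 0.0053 mg/L.
20 µg/L = 0.02 mg/L.
Mass balance at complete mixing: C_std·(Q_w + Q_r) = Q_w·C_e + Q_r·C_b.
Rearranging, Q_w = Q_r·(C_std − C_b)/(C_e − C_std) = 30.8·(0.02 − 0.0053) / (0.26 − 0.02) = 1.887 m³/s.
= 163 ML/d.

163 ML/d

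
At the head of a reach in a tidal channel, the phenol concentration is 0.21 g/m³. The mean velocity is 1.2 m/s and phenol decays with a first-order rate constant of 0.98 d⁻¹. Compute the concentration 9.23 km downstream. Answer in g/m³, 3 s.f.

Travel time t = 9.23 km / 1.2 m/s = 9230/1.2 = 7692 s = 0.08902 d.
First-order decay: C = 0.21·exp(−0.98·0.08902) = 0.21·0.9165 = 0.1925 g/m³.

0.192 g/m³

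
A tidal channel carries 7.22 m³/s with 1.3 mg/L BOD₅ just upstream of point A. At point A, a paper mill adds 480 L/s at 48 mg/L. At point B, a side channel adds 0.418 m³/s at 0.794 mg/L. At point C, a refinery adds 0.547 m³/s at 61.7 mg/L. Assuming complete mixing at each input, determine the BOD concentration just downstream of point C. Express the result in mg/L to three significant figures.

7.68 mg/L

480 L/s = 0.48 m³/s.
After input A: C = (7.22·1.3 + 0.48·48) / 7.7 = 4.211 mg/L.
After input B: C = (7.7·4.211 + 0.418·0.794) / 8.118 = 4.035 mg/L.
After input C: C = (8.118·4.035 + 0.547·61.7) / 8.665 = 7.675 mg/L.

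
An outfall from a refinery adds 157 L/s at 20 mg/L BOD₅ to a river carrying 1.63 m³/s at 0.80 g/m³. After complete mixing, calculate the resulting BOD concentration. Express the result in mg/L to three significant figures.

157 L/s = 0.157 m³/s.
By mass balance at complete mixing, C = (0.157·20 + 1.63·0.8) / (0.157 + 1.63) = 4.444/1.787 = 2.487 mg/L.

2.49 mg/L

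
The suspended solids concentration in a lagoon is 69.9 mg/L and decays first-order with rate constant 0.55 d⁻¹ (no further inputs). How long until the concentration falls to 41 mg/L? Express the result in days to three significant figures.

t = ln(C₀/C)/k = ln(69.9/41)/0.55 = 0.5335/0.55 = 0.97 d.

0.970 d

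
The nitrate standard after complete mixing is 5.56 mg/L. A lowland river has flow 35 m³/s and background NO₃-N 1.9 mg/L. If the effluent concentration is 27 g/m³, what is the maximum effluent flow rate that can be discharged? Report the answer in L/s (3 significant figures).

5970 L/s

Mass balance at complete mixing: C_std·(Q_w + Q_r) = Q_w·C_e + Q_r·C_b.
Rearranging, Q_w = Q_r·(C_std − C_b)/(C_e − C_std) = 35·(5.56 − 1.9) / (27 − 5.56) = 5.975 m³/s.
= 5975 L/s.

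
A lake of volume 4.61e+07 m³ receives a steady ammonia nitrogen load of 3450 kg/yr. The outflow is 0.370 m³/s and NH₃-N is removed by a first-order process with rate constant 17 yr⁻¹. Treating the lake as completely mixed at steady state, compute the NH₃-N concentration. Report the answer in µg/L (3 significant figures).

4.34 µg/L

Outflow Q = 0.370 m³/s × 3.156e+07 s/yr = 1.168e+07 m³/yr.
Steady-state CSTR mass balance: W = Q·C + k·V·C, so C = W/(Q + kV).
Q + kV = 1.168e+07 + 17·4.61e+07 = 7.954e+08 m³/yr.
C = 3450/7.954e+08 = 4.338e-06 kg/m³ = 0.004338 mg/L = 4.338 µg/L.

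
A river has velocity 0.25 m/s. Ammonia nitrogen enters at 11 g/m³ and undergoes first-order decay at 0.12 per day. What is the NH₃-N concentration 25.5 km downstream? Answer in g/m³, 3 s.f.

9.55 g/m³

Travel time t = 25.5 km / 0.25 m/s = 2.55e+04/0.25 = 1.02e+05 s = 1.181 d.
First-order decay: C = 11·exp(−0.12·1.181) = 11·0.8679 = 9.547 g/m³.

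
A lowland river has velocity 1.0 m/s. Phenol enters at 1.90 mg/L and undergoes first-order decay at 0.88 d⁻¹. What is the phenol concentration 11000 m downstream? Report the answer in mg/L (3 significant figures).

1.70 mg/L

Travel time t = 11000 m / 1.0 m/s = 1.1e+04/1.0 = 1.1e+04 s = 0.1273 d.
First-order decay: C = 1.90·exp(−0.88·0.1273) = 1.90·0.894 = 1.699 mg/L.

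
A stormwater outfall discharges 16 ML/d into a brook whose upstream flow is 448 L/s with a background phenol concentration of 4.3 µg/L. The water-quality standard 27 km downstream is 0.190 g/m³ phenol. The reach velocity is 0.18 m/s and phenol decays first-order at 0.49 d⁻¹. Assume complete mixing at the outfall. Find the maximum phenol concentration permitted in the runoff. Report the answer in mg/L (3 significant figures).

1.51 mg/L

16 ML/d = 0.1852 m³/s.
448 L/s = 0.448 m³/s.
4.3 µg/L = 0.0043 mg/L.
Travel time to the compliance point: t = 2.7e+04/0.18 = 1.5e+05 s = 1.736 d; decay factor exp(−0.49·1.736) = 0.4271.
So the concentration just after mixing may be at most 0.19/0.4271 = 0.4448 mg/L.
Mass balance: 0.4448·0.6332 = 0.1852·Cₑ + 0.448·0.0043.
Cₑ = (0.2817 − 0.001926) / 0.1852 = 1.511 mg/L.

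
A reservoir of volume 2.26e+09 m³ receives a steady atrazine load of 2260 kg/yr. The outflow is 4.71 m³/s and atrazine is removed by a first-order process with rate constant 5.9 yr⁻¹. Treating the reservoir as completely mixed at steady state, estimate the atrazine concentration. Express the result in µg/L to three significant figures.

0.168 µg/L

Outflow Q = 4.71 m³/s × 3.156e+07 s/yr = 1.486e+08 m³/yr.
Steady-state CSTR mass balance: W = Q·C + k·V·C, so C = W/(Q + kV).
Q + kV = 1.486e+08 + 5.9·2.26e+09 = 1.348e+10 m³/yr.
C = 2260/1.348e+10 = 1.676e-07 kg/m³ = 0.0001676 mg/L = 0.1676 µg/L.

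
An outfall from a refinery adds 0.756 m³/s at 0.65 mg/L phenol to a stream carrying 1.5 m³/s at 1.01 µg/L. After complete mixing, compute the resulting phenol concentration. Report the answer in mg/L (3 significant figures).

0.218 mg/L

1.01 µg/L = 0.00101 mg/L.
By mass balance at complete mixing, C = (0.756·0.65 + 1.5·0.00101) / (0.756 + 1.5) = 0.4929/2.256 = 0.2185 mg/L.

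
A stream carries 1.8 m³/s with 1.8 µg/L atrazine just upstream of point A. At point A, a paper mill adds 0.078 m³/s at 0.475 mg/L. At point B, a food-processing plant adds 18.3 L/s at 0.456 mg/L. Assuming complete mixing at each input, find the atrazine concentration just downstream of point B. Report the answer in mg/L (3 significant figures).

0.0256 mg/L

1.8 µg/L = 0.0018 mg/L.
After input A: C = (1.8·0.0018 + 0.078·0.475) / 1.878 = 0.02145 mg/L.
18.3 L/s = 0.0183 m³/s.
After input B: C = (1.878·0.02145 + 0.0183·0.456) / 1.896 = 0.02565 mg/L.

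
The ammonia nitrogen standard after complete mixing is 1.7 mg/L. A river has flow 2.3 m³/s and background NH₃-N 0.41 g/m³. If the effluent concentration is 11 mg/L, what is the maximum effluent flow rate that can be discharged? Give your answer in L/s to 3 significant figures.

Mass balance at complete mixing: C_std·(Q_w + Q_r) = Q_w·C_e + Q_r·C_b.
Rearranging, Q_w = Q_r·(C_std − C_b)/(C_e − C_std) = 2.3·(1.7 − 0.41) / (11 − 1.7) = 0.319 m³/s.
= 319 L/s.

319 L/s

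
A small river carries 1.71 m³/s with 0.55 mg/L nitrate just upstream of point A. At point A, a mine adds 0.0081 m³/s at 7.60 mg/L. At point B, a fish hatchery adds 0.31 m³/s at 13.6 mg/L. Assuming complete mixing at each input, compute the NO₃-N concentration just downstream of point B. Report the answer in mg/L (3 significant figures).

2.57 mg/L

After input A: C = (1.71·0.55 + 0.0081·7.6) / 1.718 = 0.5832 mg/L.
After input B: C = (1.718·0.5832 + 0.31·13.6) / 2.028 = 2.573 mg/L.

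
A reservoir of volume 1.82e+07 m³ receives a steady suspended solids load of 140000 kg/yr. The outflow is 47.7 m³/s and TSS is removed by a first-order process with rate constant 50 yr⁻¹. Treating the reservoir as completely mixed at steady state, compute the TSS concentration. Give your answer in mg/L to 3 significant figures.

0.0580 mg/L

Outflow Q = 47.7 m³/s × 3.156e+07 s/yr = 1.505e+09 m³/yr.
Steady-state CSTR mass balance: W = Q·C + k·V·C, so C = W/(Q + kV).
Q + kV = 1.505e+09 + 50·1.82e+07 = 2.415e+09 m³/yr.
C = 140000/2.415e+09 = 5.796e-05 kg/m³ = 0.05796 mg/L.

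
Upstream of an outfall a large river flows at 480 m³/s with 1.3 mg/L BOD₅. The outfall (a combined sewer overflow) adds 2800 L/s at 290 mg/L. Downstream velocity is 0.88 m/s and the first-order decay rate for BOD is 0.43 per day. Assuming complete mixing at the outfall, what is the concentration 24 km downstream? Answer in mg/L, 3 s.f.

2.60 mg/L

2800 L/s = 2.8 m³/s.
After complete mixing, C₀ = (2.8·290 + 480·1.3) / 482.8 = 2.974 mg/L.
Travel time t = 2.4e+04 m / 0.88 m/s = 2.727e+04 s = 0.3157 d.
C = 2.974·exp(−0.43·0.3157) = 2.974·0.8731 = 2.597 mg/L.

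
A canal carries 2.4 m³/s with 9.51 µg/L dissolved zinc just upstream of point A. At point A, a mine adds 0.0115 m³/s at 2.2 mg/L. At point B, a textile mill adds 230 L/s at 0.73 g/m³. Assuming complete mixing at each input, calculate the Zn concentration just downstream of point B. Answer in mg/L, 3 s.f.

0.0818 mg/L

9.51 µg/L = 0.00951 mg/L.
After input A: C = (2.4·0.00951 + 0.0115·2.2) / 2.411 = 0.01996 mg/L.
230 L/s = 0.23 m³/s.
After input B: C = (2.411·0.01996 + 0.23·0.73) / 2.641 = 0.08178 mg/L.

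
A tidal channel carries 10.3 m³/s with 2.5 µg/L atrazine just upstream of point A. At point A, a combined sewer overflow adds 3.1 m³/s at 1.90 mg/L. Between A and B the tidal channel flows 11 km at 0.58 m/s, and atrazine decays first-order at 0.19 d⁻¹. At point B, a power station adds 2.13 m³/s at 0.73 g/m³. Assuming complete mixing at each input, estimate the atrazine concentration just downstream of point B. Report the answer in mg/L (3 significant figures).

2.5 µg/L = 0.0025 mg/L.
After input A: C = (10.3·0.0025 + 3.1·1.9) / 13.4 = 0.4415 mg/L.
Over the 11 km reach to input B (t = 1.897e+04 s = 0.2195 d), decay gives C = 0.4415·exp(−0.19·0.2195) = 0.4234 mg/L.
After input B: C = (13.4·0.4234 + 2.13·0.73) / 15.53 = 0.4655 mg/L.

0.465 mg/L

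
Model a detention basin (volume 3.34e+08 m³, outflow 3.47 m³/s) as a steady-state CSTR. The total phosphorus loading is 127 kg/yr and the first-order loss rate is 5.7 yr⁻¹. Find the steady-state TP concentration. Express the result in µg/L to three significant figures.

Outflow Q = 3.47 m³/s × 3.156e+07 s/yr = 1.095e+08 m³/yr.
Steady-state CSTR mass balance: W = Q·C + k·V·C, so C = W/(Q + kV).
Q + kV = 1.095e+08 + 5.7·3.34e+08 = 2.013e+09 m³/yr.
C = 127/2.013e+09 = 6.308e-08 kg/m³ = 6.308e-05 mg/L = 0.06308 µg/L.

0.0631 µg/L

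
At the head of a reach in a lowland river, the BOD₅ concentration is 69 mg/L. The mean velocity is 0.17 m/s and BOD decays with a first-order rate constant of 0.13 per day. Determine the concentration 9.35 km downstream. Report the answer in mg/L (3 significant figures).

Travel time t = 9.35 km / 0.17 m/s = 9350/0.17 = 5.5e+04 s = 0.6366 d.
First-order decay: C = 69·exp(−0.13·0.6366) = 69·0.9206 = 63.52 mg/L.

63.5 mg/L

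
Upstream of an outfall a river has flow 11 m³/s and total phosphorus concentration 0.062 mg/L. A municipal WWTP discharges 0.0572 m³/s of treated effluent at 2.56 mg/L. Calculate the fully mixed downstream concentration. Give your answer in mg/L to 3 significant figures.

By mass balance at complete mixing, C = (0.0572·2.56 + 11·0.062) / (0.0572 + 11) = 0.8284/11.06 = 0.07492 mg/L.

0.0749 mg/L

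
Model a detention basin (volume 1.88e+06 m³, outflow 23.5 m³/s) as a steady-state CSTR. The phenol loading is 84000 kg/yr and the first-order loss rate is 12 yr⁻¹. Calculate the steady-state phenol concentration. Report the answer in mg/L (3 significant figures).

Outflow Q = 23.5 m³/s × 3.156e+07 s/yr = 7.416e+08 m³/yr.
Steady-state CSTR mass balance: W = Q·C + k·V·C, so C = W/(Q + kV).
Q + kV = 7.416e+08 + 12·1.88e+06 = 7.642e+08 m³/yr.
C = 84000/7.642e+08 = 0.0001099 kg/m³ = 0.1099 mg/L.

0.110 mg/L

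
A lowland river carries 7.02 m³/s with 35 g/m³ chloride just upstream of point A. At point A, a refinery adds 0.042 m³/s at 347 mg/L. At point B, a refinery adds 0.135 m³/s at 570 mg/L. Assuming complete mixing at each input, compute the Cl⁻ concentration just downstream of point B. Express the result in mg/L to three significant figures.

46.9 mg/L

After input A: C = (7.02·35 + 0.042·347) / 7.062 = 36.86 mg/L.
After input B: C = (7.062·36.86 + 0.135·570) / 7.197 = 46.86 mg/L.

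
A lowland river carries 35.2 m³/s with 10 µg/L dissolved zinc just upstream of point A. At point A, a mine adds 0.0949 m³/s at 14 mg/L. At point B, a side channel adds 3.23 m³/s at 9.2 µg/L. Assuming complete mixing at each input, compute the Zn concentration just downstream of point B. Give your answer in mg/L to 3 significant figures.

0.0444 mg/L

10 µg/L = 0.01 mg/L.
After input A: C = (35.2·0.01 + 0.0949·14) / 35.29 = 0.04762 mg/L.
9.2 µg/L = 0.0092 mg/L.
After input B: C = (35.29·0.04762 + 3.23·0.0092) / 38.52 = 0.0444 mg/L.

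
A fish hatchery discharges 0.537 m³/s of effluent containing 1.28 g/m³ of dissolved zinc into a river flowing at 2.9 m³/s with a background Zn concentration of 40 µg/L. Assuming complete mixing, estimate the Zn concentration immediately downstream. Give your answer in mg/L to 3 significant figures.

0.234 mg/L

40 µg/L = 0.04 mg/L.
Conservation of mass across the mixing zone: C = (0.537·1.28 + 2.9·0.04) / (0.537 + 2.9) = 0.8034/3.437 = 0.2337 mg/L.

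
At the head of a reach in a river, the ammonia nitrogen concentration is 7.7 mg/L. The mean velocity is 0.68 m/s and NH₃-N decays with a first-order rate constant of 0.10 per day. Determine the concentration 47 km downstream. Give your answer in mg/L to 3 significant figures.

7.11 mg/L

Travel time t = 47 km / 0.68 m/s = 4.7e+04/0.68 = 6.912e+04 s = 0.8 d.
First-order decay: C = 7.7·exp(−0.10·0.8) = 7.7·0.9231 = 7.108 mg/L.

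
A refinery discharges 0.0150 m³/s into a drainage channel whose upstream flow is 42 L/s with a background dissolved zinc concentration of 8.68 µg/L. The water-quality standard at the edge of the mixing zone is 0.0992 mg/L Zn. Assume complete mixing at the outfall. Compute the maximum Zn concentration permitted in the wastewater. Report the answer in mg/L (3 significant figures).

42 L/s = 0.042 m³/s.
8.68 µg/L = 0.00868 mg/L.
Mass balance: 0.0992·0.057 = 0.015·Cₑ + 0.042·0.00868.
Cₑ = (0.005654 − 0.0003646) / 0.015 = 0.3527 mg/L.

0.353 mg/L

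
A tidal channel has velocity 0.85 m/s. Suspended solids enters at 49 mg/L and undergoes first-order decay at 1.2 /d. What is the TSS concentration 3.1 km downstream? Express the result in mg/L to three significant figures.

Travel time t = 3.1 km / 0.85 m/s = 3100/0.85 = 3647 s = 0.04221 d.
First-order decay: C = 49·exp(−1.2·0.04221) = 49·0.9506 = 46.58 mg/L.

46.6 mg/L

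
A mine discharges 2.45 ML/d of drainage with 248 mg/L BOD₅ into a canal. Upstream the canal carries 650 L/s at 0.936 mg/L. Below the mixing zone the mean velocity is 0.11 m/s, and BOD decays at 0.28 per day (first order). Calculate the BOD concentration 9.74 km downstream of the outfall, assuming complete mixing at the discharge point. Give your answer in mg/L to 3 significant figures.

8.45 mg/L

2.45 ML/d = 0.02836 m³/s.
650 L/s = 0.65 m³/s.
After complete mixing, C₀ = (0.02836·248 + 0.65·0.936) / 0.6784 = 11.26 mg/L.
Travel time t = 9740 m / 0.11 m/s = 8.855e+04 s = 1.025 d.
C = 11.26·exp(−0.28·1.025) = 11.26·0.7505 = 8.454 mg/L.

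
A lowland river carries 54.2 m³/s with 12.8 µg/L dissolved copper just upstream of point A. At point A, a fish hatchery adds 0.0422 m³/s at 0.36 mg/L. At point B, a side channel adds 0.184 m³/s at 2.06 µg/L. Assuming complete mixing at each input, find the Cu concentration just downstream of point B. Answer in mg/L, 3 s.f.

12.8 µg/L = 0.0128 mg/L.
After input A: C = (54.2·0.0128 + 0.0422·0.36) / 54.24 = 0.01307 mg/L.
2.06 µg/L = 0.00206 mg/L.
After input B: C = (54.24·0.01307 + 0.184·0.00206) / 54.43 = 0.01303 mg/L.

0.0130 mg/L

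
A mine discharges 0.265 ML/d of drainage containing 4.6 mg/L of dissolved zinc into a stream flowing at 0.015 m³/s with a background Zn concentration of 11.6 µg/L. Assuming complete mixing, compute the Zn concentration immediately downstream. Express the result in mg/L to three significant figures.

0.265 ML/d = 0.003067 m³/s.
11.6 µg/L = 0.0116 mg/L.
Flow-weighted mixing gives C = (0.003067·4.6 + 0.015·0.0116) / (0.003067 + 0.015) = 0.01428/0.01807 = 0.7905 mg/L.

0.791 mg/L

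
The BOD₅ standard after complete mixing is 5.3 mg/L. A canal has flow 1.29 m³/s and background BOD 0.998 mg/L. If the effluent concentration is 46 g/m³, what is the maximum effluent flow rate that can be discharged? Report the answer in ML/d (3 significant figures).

Mass balance at complete mixing: C_std·(Q_w + Q_r) = Q_w·C_e + Q_r·C_b.
Rearranging, Q_w = Q_r·(C_std − C_b)/(C_e − C_std) = 1.29·(5.3 − 0.998) / (46 − 5.3) = 0.1364 m³/s.
= 11.78 ML/d.

11.8 ML/d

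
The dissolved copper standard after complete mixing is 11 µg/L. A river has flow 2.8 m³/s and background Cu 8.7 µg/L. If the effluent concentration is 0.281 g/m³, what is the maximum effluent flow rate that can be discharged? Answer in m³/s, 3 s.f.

0.0239 m³/s

8.7 µg/L = 0.0087 mg/L.
11 µg/L = 0.011 mg/L.
Mass balance at complete mixing: C_std·(Q_w + Q_r) = Q_w·C_e + Q_r·C_b.
Rearranging, Q_w = Q_r·(C_std − C_b)/(C_e − C_std) = 2.8·(0.011 − 0.0087) / (0.281 − 0.011) = 0.02385 m³/s.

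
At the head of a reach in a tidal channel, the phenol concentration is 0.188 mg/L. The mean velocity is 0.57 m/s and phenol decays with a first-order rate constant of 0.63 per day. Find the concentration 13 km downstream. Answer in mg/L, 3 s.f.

0.159 mg/L

Travel time t = 13 km / 0.57 m/s = 1.3e+04/0.57 = 2.281e+04 s = 0.264 d.
First-order decay: C = 0.188·exp(−0.63·0.264) = 0.188·0.8468 = 0.1592 mg/L.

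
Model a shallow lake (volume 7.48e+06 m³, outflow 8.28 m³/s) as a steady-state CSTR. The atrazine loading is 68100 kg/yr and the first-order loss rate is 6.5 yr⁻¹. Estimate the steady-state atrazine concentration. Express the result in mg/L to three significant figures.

0.220 mg/L

Outflow Q = 8.28 m³/s × 3.156e+07 s/yr = 2.613e+08 m³/yr.
Steady-state CSTR mass balance: W = Q·C + k·V·C, so C = W/(Q + kV).
Q + kV = 2.613e+08 + 6.5·7.48e+06 = 3.099e+08 m³/yr.
C = 68100/3.099e+08 = 0.0002197 kg/m³ = 0.2197 mg/L.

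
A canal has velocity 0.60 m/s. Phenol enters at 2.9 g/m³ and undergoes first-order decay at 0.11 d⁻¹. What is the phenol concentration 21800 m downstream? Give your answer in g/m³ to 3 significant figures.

2.77 g/m³

Travel time t = 21800 m / 0.60 m/s = 2.18e+04/0.60 = 3.633e+04 s = 0.4205 d.
First-order decay: C = 2.9·exp(−0.11·0.4205) = 2.9·0.9548 = 2.769 g/m³.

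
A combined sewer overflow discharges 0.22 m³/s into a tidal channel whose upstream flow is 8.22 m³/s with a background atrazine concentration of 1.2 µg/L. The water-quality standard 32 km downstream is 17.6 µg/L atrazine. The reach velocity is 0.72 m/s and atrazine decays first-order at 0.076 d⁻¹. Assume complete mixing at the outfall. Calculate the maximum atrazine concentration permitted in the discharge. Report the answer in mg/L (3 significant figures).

1.2 µg/L = 0.0012 mg/L.
17.6 µg/L = 0.0176 mg/L.
Travel time to the compliance point: t = 3.2e+04/0.72 = 4.444e+04 s = 0.5144 d; decay factor exp(−0.076·0.5144) = 0.9617.
So the concentration just after mixing may be at most 0.0176/0.9617 = 0.0183 mg/L.
Mass balance: 0.0183·8.44 = 0.22·Cₑ + 8.22·0.0012.
Cₑ = (0.1545 − 0.009864) / 0.22 = 0.6573 mg/L.

0.657 mg/L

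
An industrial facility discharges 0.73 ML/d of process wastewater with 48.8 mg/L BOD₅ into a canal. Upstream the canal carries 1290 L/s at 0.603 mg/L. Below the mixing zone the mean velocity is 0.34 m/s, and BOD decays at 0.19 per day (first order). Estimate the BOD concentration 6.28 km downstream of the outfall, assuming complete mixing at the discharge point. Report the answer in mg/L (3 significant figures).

0.880 mg/L

0.73 ML/d = 0.008449 m³/s.
1290 L/s = 1.29 m³/s.
After complete mixing, C₀ = (0.008449·48.8 + 1.29·0.603) / 1.298 = 0.9166 mg/L.
Travel time t = 6280 m / 0.34 m/s = 1.847e+04 s = 0.2138 d.
C = 0.9166·exp(−0.19·0.2138) = 0.9166·0.9602 = 0.8801 mg/L.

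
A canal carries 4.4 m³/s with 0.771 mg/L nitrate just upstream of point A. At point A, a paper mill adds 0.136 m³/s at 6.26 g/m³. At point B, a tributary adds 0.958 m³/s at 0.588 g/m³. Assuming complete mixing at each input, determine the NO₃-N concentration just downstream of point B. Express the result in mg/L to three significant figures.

After input A: C = (4.4·0.771 + 0.136·6.26) / 4.536 = 0.9356 mg/L.
After input B: C = (4.536·0.9356 + 0.958·0.588) / 5.494 = 0.875 mg/L.

0.875 mg/L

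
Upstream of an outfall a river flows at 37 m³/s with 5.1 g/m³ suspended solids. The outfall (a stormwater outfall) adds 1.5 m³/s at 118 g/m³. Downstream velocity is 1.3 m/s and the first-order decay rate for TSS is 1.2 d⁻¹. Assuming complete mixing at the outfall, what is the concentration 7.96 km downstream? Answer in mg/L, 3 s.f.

8.72 mg/L

After complete mixing, C₀ = (1.5·118 + 37·5.1) / 38.5 = 9.499 mg/L.
Travel time t = 7960 m / 1.3 m/s = 6123 s = 0.07087 d.
C = 9.499·exp(−1.2·0.07087) = 9.499·0.9185 = 8.724 mg/L.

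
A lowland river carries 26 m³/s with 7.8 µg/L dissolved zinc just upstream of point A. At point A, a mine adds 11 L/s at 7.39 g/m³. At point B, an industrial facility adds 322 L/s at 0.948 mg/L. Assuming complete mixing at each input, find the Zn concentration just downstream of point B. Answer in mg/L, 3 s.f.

7.8 µg/L = 0.0078 mg/L.
11 L/s = 0.011 m³/s.
After input A: C = (26·0.0078 + 0.011·7.39) / 26.01 = 0.01092 mg/L.
322 L/s = 0.322 m³/s.
After input B: C = (26.01·0.01092 + 0.322·0.948) / 26.33 = 0.02238 mg/L.

0.0224 mg/L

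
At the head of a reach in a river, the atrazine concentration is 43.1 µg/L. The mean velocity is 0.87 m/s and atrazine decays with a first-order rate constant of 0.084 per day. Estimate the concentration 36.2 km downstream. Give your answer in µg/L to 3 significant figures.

Travel time t = 36.2 km / 0.87 m/s = 3.62e+04/0.87 = 4.161e+04 s = 0.4816 d.
First-order decay: C = 43.1·exp(−0.084·0.4816) = 43.1·0.9604 = 41.39 µg/L.

41.4 µg/L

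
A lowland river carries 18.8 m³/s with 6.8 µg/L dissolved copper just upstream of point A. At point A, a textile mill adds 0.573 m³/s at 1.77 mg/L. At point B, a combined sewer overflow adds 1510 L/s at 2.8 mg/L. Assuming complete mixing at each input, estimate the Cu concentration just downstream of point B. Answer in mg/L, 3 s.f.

0.257 mg/L

6.8 µg/L = 0.0068 mg/L.
After input A: C = (18.8·0.0068 + 0.573·1.77) / 19.37 = 0.05895 mg/L.
1510 L/s = 1.51 m³/s.
After input B: C = (19.37·0.05895 + 1.51·2.8) / 20.88 = 0.2571 mg/L.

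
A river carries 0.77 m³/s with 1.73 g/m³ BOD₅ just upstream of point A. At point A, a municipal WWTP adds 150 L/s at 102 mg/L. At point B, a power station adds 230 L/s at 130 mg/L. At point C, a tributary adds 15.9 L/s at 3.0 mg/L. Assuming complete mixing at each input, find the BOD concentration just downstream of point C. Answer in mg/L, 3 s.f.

40.0 mg/L

150 L/s = 0.15 m³/s.
After input A: C = (0.77·1.73 + 0.15·102) / 0.92 = 18.08 mg/L.
230 L/s = 0.23 m³/s.
After input B: C = (0.92·18.08 + 0.23·130) / 1.15 = 40.46 mg/L.
15.9 L/s = 0.0159 m³/s.
After input C: C = (1.15·40.46 + 0.0159·3) / 1.166 = 39.95 mg/L.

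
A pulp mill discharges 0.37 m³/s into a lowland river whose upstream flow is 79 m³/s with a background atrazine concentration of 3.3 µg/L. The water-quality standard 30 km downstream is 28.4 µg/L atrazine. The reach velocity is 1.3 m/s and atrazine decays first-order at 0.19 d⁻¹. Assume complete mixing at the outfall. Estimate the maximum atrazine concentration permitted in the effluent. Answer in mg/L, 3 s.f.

5.70 mg/L

3.3 µg/L = 0.0033 mg/L.
28.4 µg/L = 0.0284 mg/L.
Travel time to the compliance point: t = 3e+04/1.3 = 2.308e+04 s = 0.2671 d; decay factor exp(−0.19·0.2671) = 0.9505.
So the concentration just after mixing may be at most 0.0284/0.9505 = 0.02988 mg/L.
Mass balance: 0.02988·79.37 = 0.37·Cₑ + 79·0.0033.
Cₑ = (2.371 − 0.2607) / 0.37 = 5.705 mg/L.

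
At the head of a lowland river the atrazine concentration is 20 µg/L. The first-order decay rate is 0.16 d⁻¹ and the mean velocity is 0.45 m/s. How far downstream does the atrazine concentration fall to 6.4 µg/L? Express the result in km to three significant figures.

From C = C₀·e^(−kt), t = ln(C₀/C)/k = ln(20/6.4)/0.16 = 1.139/0.16 = 7.121 d.
Distance = v·t = 0.45 m/s × 6.153e+05 s = 2.769e+05 m = 276.9 km.

277 km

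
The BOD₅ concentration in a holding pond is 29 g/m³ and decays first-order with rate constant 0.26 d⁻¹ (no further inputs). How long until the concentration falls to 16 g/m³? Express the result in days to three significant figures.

t = ln(C₀/C)/k = ln(29/16)/0.26 = 0.5947/0.26 = 2.287 d.

2.29 d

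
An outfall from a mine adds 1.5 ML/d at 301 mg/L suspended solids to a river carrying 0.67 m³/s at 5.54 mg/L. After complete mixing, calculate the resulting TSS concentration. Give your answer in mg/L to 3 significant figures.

13.0 mg/L

1.5 ML/d = 0.01736 m³/s.
Flow-weighted mixing gives C = (0.01736·301 + 0.67·5.54) / (0.01736 + 0.67) = 8.937/0.6874 = 13 mg/L.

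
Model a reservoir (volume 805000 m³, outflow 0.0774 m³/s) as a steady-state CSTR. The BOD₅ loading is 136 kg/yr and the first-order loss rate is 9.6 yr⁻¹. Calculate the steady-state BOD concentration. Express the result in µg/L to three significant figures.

Outflow Q = 0.0774 m³/s × 3.156e+07 s/yr = 2.443e+06 m³/yr.
Steady-state CSTR mass balance: W = Q·C + k·V·C, so C = W/(Q + kV).
Q + kV = 2.443e+06 + 9.6·805000 = 1.017e+07 m³/yr.
C = 136/1.017e+07 = 1.337e-05 kg/m³ = 0.01337 mg/L = 13.37 µg/L.

13.4 µg/L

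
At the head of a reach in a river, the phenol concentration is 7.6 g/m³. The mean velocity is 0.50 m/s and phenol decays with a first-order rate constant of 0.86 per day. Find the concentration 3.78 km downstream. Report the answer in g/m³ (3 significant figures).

Travel time t = 3.78 km / 0.50 m/s = 3780/0.50 = 7560 s = 0.0875 d.
First-order decay: C = 7.6·exp(−0.86·0.0875) = 7.6·0.9275 = 7.049 g/m³.

7.05 g/m³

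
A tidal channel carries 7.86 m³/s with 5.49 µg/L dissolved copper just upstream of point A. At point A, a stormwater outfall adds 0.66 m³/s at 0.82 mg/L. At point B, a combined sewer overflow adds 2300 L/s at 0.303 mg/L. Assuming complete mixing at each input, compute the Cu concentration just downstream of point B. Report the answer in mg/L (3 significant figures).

0.118 mg/L

5.49 µg/L = 0.00549 mg/L.
After input A: C = (7.86·0.00549 + 0.66·0.82) / 8.52 = 0.06859 mg/L.
2300 L/s = 2.3 m³/s.
After input B: C = (8.52·0.06859 + 2.3·0.303) / 10.82 = 0.1184 mg/L.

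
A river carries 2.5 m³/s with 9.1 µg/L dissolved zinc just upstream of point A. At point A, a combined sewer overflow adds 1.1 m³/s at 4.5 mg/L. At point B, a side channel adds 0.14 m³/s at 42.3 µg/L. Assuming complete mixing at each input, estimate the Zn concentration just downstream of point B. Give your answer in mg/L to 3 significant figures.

1.33 mg/L

9.1 µg/L = 0.0091 mg/L.
After input A: C = (2.5·0.0091 + 1.1·4.5) / 3.6 = 1.381 mg/L.
42.3 µg/L = 0.0423 mg/L.
After input B: C = (3.6·1.381 + 0.14·0.0423) / 3.74 = 1.331 mg/L.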